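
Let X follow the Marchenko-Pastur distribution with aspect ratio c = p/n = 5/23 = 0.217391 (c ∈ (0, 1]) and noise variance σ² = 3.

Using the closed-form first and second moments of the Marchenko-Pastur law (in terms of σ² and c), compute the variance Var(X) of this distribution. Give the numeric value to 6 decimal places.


Recall the MP moments m_1 = E[X] = σ² and m_2 = E[X²] = σ⁴ (1 + c).
m_1 = E[X] = σ² = 3, so m_1² = 9.
m_2 = E[X²] = σ⁴ (1 + c) = 9 · (1 + 0.217391) = 9 · 1.217391 = 10.956522.
(Note m_2 − m_1² simplifies to c · σ⁴ = 0.217391 · 9.)

Var(X) = m_2 − m_1² = 10.956522 − 9 = 1.956522.


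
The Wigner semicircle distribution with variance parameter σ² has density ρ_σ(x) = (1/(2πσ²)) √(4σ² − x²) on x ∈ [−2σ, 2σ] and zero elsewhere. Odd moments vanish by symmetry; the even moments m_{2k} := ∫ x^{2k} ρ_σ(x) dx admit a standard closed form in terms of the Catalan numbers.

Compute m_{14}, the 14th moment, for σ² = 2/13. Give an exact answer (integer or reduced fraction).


By the scaled semicircle moment identity, m_{2k} = σ^{2k} · C_k with k = 7.
C_7 = (1/(k+1)) · C(2k, k) = (1/8) · C(14, 7) = (1/8) · 3432 = 429.
σ^{2k} = (σ²)^k = (2/13)^7 = 128/62748517.

Therefore m_{14} = σ^{14} · C_7 = (128/62748517) · 429 = 4224/4826809.


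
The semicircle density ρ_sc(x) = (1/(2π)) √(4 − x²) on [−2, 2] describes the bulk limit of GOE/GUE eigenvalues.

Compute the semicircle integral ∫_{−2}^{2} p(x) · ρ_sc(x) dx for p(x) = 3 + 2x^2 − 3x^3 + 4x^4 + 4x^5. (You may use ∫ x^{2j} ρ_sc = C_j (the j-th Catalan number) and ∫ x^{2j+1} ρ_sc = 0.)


Write p(x) = Σ a_i x^i, split into monomials and integrate each against ρ_sc separately.
Using ∫ x^{2j} ρ_sc = C_j = (1/(j+1)) C(2j, j) (Catalan numbers) and ∫ x^{2j+1} ρ_sc = 0 (odd monomials vanish by symmetry):
  i = 0 (even): a_0 · C_{0} = 3 · 1 = 3
  i = 2 (even): a_2 · C_{1} = 2 · 1 = 2
  i = 3 (odd): ∫ x^3 ρ_sc = 0 (vanishes)
  i = 4 (even): a_4 · C_{2} = 4 · 2 = 8
  i = 5 (odd): ∫ x^5 ρ_sc = 0 (vanishes)

Summing the contributions: ∫_{−2}^{2} p(x) ρ_sc(x) dx = 3 + 2 + 8 = 13.


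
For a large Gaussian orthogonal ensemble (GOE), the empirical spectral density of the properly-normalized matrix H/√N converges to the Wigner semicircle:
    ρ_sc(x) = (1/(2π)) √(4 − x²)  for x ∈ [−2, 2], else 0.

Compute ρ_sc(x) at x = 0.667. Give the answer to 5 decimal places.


ρ_sc(x) = (1/(2π)) √(4 − x²). With x = 0.667:
  4 − x² = 4 − (0.667)² = 4 − 0.444889 = 3.555111.
  √(4 − x²) = 1.885500.
  1/(2π) = 0.159155.
  ρ_sc(0.667) = 0.159155 · 1.885500 = 0.300087.

Rounded to 5 decimal places: ρ_sc(0.667) ≈ 0.30009.


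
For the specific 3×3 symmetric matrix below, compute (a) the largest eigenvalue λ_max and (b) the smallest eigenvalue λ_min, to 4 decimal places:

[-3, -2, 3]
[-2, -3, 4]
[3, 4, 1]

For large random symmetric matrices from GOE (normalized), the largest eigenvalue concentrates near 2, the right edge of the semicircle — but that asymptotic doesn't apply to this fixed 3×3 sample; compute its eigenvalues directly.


Since M is real symmetric, all three eigenvalues are real; they are the roots of det(λI − M) = λ³ − (tr M) λ² + s λ − det M, where s is the sum of the principal 2×2 minors.
tr M = -3 + (-3) + 1 = -5.
s = ((-3)·(-3) − (-2)²) + ((-3)·1 − 3²) + ((-3)·1 − 4²) = 5 + (-12) + (-19) = -26.
det M (expand along row 1) = (-3)·(-19) − (-2)·(-14) + 3·1 = 32.
Characteristic polynomial: λ³ + 5λ² − 26λ − 32 = 0.
Substitute λ = y + (tr M)/3 = y − 1.666667 to remove the quadratic term: y³ + p·y + q = 0 with p = s − (tr M)²/3 = -34.333333 and q = −2(tr M)³/27 + (tr M)·s/3 − det M = 20.592593.
Three real roots ⇒ use the trigonometric (Viète) form: r = 2√(−p/3) = 6.765928, φ = arccos(3q/(p·r)) = arccos(-0.265943) = 1.839979 rad.
y_k = r·cos(φ/3 − 2πk/3) for k = 0, 1, 2 gives y = 5.532756, 0.606275, -6.139031.
λ_k = y_k − 1.666667 gives λ = 3.8661, -1.0604, -7.8057 (check: the sum is -5.0000 = tr M).

Hence λ_max = 3.8661 and λ_min = -7.8057.


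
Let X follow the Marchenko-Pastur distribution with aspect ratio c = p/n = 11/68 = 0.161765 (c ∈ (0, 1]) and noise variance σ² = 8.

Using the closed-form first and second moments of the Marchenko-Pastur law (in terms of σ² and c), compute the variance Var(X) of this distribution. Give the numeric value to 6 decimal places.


Recall the MP moments m_1 = E[X] = σ² and m_2 = E[X²] = σ⁴ (1 + c).
m_1 = E[X] = σ² = 8, so m_1² = 64.
m_2 = E[X²] = σ⁴ (1 + c) = 64 · (1 + 0.161765) = 64 · 1.161765 = 74.352941.
(Note m_2 − m_1² simplifies to c · σ⁴ = 0.161765 · 64.)

Var(X) = m_2 − m_1² = 74.352941 − 64 = 10.352941.


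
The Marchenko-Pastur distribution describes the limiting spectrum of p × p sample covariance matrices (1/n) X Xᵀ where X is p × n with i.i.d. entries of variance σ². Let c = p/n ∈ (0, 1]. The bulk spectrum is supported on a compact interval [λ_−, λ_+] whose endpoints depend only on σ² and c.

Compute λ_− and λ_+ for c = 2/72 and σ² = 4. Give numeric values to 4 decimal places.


c = 2/72 = 0.027778; √c = 0.166667.
λ_− = σ² (1 − √c)² = 4 · (1 − 0.166667)² = 4 · (0.833333)² = 2.777778.
λ_+ = σ² (1 + √c)² = 4 · (1 + 0.166667)² = 4 · (1.166667)² = 5.444444.

Rounded to 4 decimal places: λ_− ≈ 2.7778, λ_+ ≈ 5.4444.


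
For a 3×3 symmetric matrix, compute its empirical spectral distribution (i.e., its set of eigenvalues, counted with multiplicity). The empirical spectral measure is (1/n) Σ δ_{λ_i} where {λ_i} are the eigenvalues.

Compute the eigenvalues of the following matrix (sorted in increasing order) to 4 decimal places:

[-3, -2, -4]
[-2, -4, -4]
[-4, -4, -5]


Since M is real symmetric, all three eigenvalues are real; they are the roots of det(λI − M) = λ³ − (tr M) λ² + s λ − det M, where s is the sum of the principal 2×2 minors.
tr M = -3 + (-4) + (-5) = -12.
s = ((-3)·(-4) − (-2)²) + ((-3)·(-5) − (-4)²) + ((-4)·(-5) − (-4)²) = 8 + (-1) + 4 = 11.
det M (expand along row 1) = (-3)·4 − (-2)·(-6) + (-4)·(-8) = 8.
Characteristic polynomial: λ³ + 12λ² + 11λ − 8 = 0.
Substitute λ = y + (tr M)/3 = y − 4.000000 to remove the quadratic term: y³ + p·y + q = 0 with p = s − (tr M)²/3 = -37.000000 and q = −2(tr M)³/27 + (tr M)·s/3 − det M = 76.000000.
Three real roots ⇒ use the trigonometric (Viète) form: r = 2√(−p/3) = 7.023769, φ = arccos(3q/(p·r)) = arccos(-0.877330) = 2.641066 rad.
y_k = r·cos(φ/3 − 2πk/3) for k = 0, 1, 2 gives y = 4.473279, 2.452959, -6.926238.
λ_k = y_k − 4.000000 gives λ = 0.4733, -1.5470, -10.9262 (check: the sum is -12.0000 = tr M).

Eigenvalues sorted in increasing order: [-10.9262, -1.5470, 0.4733].


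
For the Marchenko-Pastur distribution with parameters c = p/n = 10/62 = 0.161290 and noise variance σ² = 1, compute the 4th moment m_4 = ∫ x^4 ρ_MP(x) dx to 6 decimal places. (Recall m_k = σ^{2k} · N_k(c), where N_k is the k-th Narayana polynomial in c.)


E[X⁴] = σ⁸ (1 + 6c + 6c² + c³) (fourth MP moment). With σ² = 1 (so σ⁸ = 1) and c = 10/62 = 0.161290: E[X⁴] = 1 · (1 + 6·0.161290 + 6·(0.161290)² + (0.161290)³) = 1 · 2.128025.

So E[X^4] = 2.128025.


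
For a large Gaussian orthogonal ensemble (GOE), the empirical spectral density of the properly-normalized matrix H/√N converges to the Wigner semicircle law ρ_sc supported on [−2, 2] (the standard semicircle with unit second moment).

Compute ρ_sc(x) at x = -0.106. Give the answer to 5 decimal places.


ρ_sc(x) = (1/(2π)) √(4 − x²). With x = -0.106:
  4 − x² = 4 − (-0.106)² = 4 − 0.011236 = 3.988764.
  √(4 − x²) = 1.997189.
  1/(2π) = 0.159155.
  ρ_sc(-0.106) = 0.159155 · 1.997189 = 0.317863.

Rounded to 5 decimal places: ρ_sc(-0.106) ≈ 0.31786.


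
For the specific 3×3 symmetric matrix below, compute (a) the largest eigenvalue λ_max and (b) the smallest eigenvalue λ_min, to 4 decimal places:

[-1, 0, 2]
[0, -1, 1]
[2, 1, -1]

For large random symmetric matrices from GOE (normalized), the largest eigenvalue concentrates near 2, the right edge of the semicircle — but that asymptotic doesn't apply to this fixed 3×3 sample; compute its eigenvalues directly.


Since M is real symmetric, all three eigenvalues are real; they are the roots of det(λI − M) = λ³ − (tr M) λ² + s λ − det M, where s is the sum of the principal 2×2 minors.
tr M = -1 + (-1) + (-1) = -3.
s = ((-1)·(-1) − 0²) + ((-1)·(-1) − 2²) + ((-1)·(-1) − 1²) = 1 + (-3) + 0 = -2.
det M (expand along row 1) = (-1)·0 − 0·(-2) + 2·2 = 4.
Characteristic polynomial: λ³ + 3λ² − 2λ − 4 = 0.
Substitute λ = y + (tr M)/3 = y − 1.000000 to remove the quadratic term: y³ + p·y + q = 0 with p = s − (tr M)²/3 = -5.000000 and q = −2(tr M)³/27 + (tr M)·s/3 − det M = 0.000000.
Three real roots ⇒ use the trigonometric (Viète) form: r = 2√(−p/3) = 2.581989, φ = arccos(3q/(p·r)) = arccos(0.000000) = 1.570796 rad.
y_k = r·cos(φ/3 − 2πk/3) for k = 0, 1, 2 gives y = 2.236068, 0.000000, -2.236068.
λ_k = y_k − 1.000000 gives λ = 1.2361, -1.0000, -3.2361 (check: the sum is -3.0000 = tr M).

Hence λ_max = 1.2361 and λ_min = -3.2361.


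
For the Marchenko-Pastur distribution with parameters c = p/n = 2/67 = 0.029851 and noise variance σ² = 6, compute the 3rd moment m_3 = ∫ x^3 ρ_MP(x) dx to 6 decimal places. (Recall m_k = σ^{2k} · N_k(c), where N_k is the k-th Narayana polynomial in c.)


E[X³] = σ⁶ (1 + 3c + c²) (third MP moment). With σ² = 6 (so σ⁶ = 216) and c = 2/67 = 0.029851: E[X³] = 216 · (1 + 3·0.029851 + (0.029851)²) = 216 · 1.090443.

So E[X^3] = 235.535754.


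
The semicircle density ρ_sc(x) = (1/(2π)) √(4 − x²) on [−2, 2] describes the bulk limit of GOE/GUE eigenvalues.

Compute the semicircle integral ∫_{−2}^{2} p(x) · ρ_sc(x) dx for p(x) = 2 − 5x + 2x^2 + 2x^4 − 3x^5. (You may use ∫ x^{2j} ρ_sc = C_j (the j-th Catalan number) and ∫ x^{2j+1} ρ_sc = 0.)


Write p(x) = Σ a_i x^i, split into monomials and integrate each against ρ_sc separately.
Using ∫ x^{2j} ρ_sc = C_j = (1/(j+1)) C(2j, j) (Catalan numbers) and ∫ x^{2j+1} ρ_sc = 0 (odd monomials vanish by symmetry):
  i = 0 (even): a_0 · C_{0} = 2 · 1 = 2
  i = 1 (odd): ∫ x^1 ρ_sc = 0 (vanishes)
  i = 2 (even): a_2 · C_{1} = 2 · 1 = 2
  i = 4 (even): a_4 · C_{2} = 2 · 2 = 4
  i = 5 (odd): ∫ x^5 ρ_sc = 0 (vanishes)

Summing the contributions: ∫_{−2}^{2} p(x) ρ_sc(x) dx = 2 + 2 + 4 = 8.


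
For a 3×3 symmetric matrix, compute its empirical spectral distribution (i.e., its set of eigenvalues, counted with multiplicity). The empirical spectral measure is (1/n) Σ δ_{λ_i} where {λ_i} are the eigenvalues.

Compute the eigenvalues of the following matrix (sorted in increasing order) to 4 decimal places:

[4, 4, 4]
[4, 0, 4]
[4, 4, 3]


Since M is real symmetric, all three eigenvalues are real; they are the roots of det(λI − M) = λ³ − (tr M) λ² + s λ − det M, where s is the sum of the principal 2×2 minors.
tr M = 4 + 0 + 3 = 7.
s = (4·0 − 4²) + (4·3 − 4²) + (0·3 − 4²) = -16 + (-4) + (-16) = -36.
det M (expand along row 1) = 4·(-16) − 4·(-4) + 4·16 = 16.
Characteristic polynomial: λ³ − 7λ² − 36λ − 16 = 0.
Substitute λ = y + (tr M)/3 = y + 2.333333 to remove the quadratic term: y³ + p·y + q = 0 with p = s − (tr M)²/3 = -52.333333 and q = −2(tr M)³/27 + (tr M)·s/3 − det M = -125.407407.
Three real roots ⇒ use the trigonometric (Viète) form: r = 2√(−p/3) = 8.353309, φ = arccos(3q/(p·r)) = arccos(0.860612) = 0.534326 rad.
y_k = r·cos(φ/3 − 2πk/3) for k = 0, 1, 2 gives y = 8.221165, -2.828914, -5.392250.
λ_k = y_k + 2.333333 gives λ = 10.5545, -0.4956, -3.0589 (check: the sum is 7.0000 = tr M).

Eigenvalues sorted in increasing order: [-3.0589, -0.4956, 10.5545].


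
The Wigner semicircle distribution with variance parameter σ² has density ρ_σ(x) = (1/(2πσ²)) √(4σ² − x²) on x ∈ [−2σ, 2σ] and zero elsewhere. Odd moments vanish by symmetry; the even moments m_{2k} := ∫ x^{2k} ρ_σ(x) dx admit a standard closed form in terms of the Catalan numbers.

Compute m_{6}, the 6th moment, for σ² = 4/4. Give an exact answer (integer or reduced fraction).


By the scaled semicircle moment identity, m_{2k} = σ^{2k} · C_k with k = 3.
C_3 = (1/(k+1)) · C(2k, k) = (1/4) · C(6, 3) = (1/4) · 20 = 5.
σ^{2k} = (σ²)^k = (4/4)^3 = 1.

Therefore m_{6} = σ^{6} · C_3 = 1 · 5 = 5.


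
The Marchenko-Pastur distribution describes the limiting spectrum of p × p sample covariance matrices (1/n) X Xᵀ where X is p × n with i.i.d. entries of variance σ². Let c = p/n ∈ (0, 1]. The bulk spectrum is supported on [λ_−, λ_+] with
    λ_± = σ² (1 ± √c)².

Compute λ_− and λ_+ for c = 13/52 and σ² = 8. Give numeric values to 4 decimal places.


c = 13/52 = 0.250000; √c = 0.500000.
λ_− = σ² (1 − √c)² = 8 · (1 − 0.500000)² = 8 · (0.500000)² = 2.000000.
λ_+ = σ² (1 + √c)² = 8 · (1 + 0.500000)² = 8 · (1.500000)² = 18.000000.

Rounded to 4 decimal places: λ_− ≈ 2.0000, λ_+ ≈ 18.0000.


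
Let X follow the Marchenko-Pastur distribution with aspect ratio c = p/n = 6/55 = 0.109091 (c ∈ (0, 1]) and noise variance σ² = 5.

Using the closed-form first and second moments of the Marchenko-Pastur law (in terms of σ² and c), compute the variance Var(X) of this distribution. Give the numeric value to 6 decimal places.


Recall the MP moments m_1 = E[X] = σ² and m_2 = E[X²] = σ⁴ (1 + c).
m_1 = E[X] = σ² = 5, so m_1² = 25.
m_2 = E[X²] = σ⁴ (1 + c) = 25 · (1 + 0.109091) = 25 · 1.109091 = 27.727273.
(Note m_2 − m_1² simplifies to c · σ⁴ = 0.109091 · 25.)

Var(X) = m_2 − m_1² = 27.727273 − 25 = 2.727273.


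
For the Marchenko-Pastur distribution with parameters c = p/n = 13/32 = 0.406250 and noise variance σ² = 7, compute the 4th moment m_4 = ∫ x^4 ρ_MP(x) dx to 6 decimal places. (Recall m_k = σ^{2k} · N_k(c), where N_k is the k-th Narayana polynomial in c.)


E[X⁴] = σ⁸ (1 + 6c + 6c² + c³) (fourth MP moment). With σ² = 7 (so σ⁸ = 2401) and c = 13/32 = 0.406250: E[X⁴] = 2401 · (1 + 6·0.406250 + 6·(0.406250)² + (0.406250)³) = 2401 · 4.494781.

So E[X^4] = 10791.970367.


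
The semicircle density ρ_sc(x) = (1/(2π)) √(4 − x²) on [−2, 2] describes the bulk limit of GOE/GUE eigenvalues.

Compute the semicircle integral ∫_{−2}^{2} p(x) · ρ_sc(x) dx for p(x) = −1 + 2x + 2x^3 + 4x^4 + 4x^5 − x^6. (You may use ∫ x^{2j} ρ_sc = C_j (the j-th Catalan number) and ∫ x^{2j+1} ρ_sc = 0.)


Write p(x) = Σ a_i x^i, split into monomials and integrate each against ρ_sc separately.
Using ∫ x^{2j} ρ_sc = C_j = (1/(j+1)) C(2j, j) (Catalan numbers) and ∫ x^{2j+1} ρ_sc = 0 (odd monomials vanish by symmetry):
  i = 0 (even): a_0 · C_{0} = -1 · 1 = -1
  i = 1 (odd): ∫ x^1 ρ_sc = 0 (vanishes)
  i = 3 (odd): ∫ x^3 ρ_sc = 0 (vanishes)
  i = 4 (even): a_4 · C_{2} = 4 · 2 = 8
  i = 5 (odd): ∫ x^5 ρ_sc = 0 (vanishes)
  i = 6 (even): a_6 · C_{3} = -1 · 5 = -5

Summing the contributions: ∫_{−2}^{2} p(x) ρ_sc(x) dx = (-1) + 8 + (-5) = 2.


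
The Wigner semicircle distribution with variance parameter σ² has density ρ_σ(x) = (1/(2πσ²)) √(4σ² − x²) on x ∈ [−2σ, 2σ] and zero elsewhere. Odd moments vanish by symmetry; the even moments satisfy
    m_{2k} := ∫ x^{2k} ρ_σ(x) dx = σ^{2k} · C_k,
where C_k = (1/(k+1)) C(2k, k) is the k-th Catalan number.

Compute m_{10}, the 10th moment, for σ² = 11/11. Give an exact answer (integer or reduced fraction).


By the scaled semicircle moment identity, m_{2k} = σ^{2k} · C_k with k = 5.
C_5 = (1/(k+1)) · C(2k, k) = (1/6) · C(10, 5) = (1/6) · 252 = 42.
σ^{2k} = (σ²)^k = (11/11)^5 = 1.

Therefore m_{10} = σ^{10} · C_5 = 1 · 42 = 42.


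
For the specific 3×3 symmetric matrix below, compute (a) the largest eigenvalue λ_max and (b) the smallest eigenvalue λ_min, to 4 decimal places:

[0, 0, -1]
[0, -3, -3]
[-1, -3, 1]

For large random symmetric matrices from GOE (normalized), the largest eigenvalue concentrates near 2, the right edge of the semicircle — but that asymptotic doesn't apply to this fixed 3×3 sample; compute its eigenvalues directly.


Since M is real symmetric, all three eigenvalues are real; they are the roots of det(λI − M) = λ³ − (tr M) λ² + s λ − det M, where s is the sum of the principal 2×2 minors.
tr M = 0 + (-3) + 1 = -2.
s = (0·(-3) − 0²) + (0·1 − (-1)²) + ((-3)·1 − (-3)²) = 0 + (-1) + (-12) = -13.
det M (expand along row 1) = 0·(-12) − 0·(-3) + (-1)·(-3) = 3.
Characteristic polynomial: λ³ + 2λ² − 13λ − 3 = 0.
Substitute λ = y + (tr M)/3 = y − 0.666667 to remove the quadratic term: y³ + p·y + q = 0 with p = s − (tr M)²/3 = -14.333333 and q = −2(tr M)³/27 + (tr M)·s/3 − det M = 6.259259.
Three real roots ⇒ use the trigonometric (Viète) form: r = 2√(−p/3) = 4.371626, φ = arccos(3q/(p·r)) = arccos(-0.299677) = 1.875151 rad.
y_k = r·cos(φ/3 − 2πk/3) for k = 0, 1, 2 gives y = 3.545099, 0.442748, -3.987846.
λ_k = y_k − 0.666667 gives λ = 2.8784, -0.2239, -4.6545 (check: the sum is -2.0000 = tr M).

Hence λ_max = 2.8784 and λ_min = -4.6545.


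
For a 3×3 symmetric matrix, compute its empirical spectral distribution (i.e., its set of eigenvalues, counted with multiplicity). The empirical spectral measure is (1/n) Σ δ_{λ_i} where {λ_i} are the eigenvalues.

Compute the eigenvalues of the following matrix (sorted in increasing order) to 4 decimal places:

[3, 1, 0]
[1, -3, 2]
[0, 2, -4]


Since M is real symmetric, all three eigenvalues are real; they are the roots of det(λI − M) = λ³ − (tr M) λ² + s λ − det M, where s is the sum of the principal 2×2 minors.
tr M = 3 + (-3) + (-4) = -4.
s = (3·(-3) − 1²) + (3·(-4) − 0²) + ((-3)·(-4) − 2²) = -10 + (-12) + 8 = -14.
det M (expand along row 1) = 3·8 − 1·(-4) + 0·2 = 28.
Characteristic polynomial: λ³ + 4λ² − 14λ − 28 = 0.
Substitute λ = y + (tr M)/3 = y − 1.333333 to remove the quadratic term: y³ + p·y + q = 0 with p = s − (tr M)²/3 = -19.333333 and q = −2(tr M)³/27 + (tr M)·s/3 − det M = -4.592593.
Three real roots ⇒ use the trigonometric (Viète) form: r = 2√(−p/3) = 5.077182, φ = arccos(3q/(p·r)) = arccos(0.140362) = 1.429969 rad.
y_k = r·cos(φ/3 − 2πk/3) for k = 0, 1, 2 gives y = 4.511249, -0.238247, -4.273001.
λ_k = y_k − 1.333333 gives λ = 3.1779, -1.5716, -5.6063 (check: the sum is -4.0000 = tr M).

Eigenvalues sorted in increasing order: [-5.6063, -1.5716, 3.1779].


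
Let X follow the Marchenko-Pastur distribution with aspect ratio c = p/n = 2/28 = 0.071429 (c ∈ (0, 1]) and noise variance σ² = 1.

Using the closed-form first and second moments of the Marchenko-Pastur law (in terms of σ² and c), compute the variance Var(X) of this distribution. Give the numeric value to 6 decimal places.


Recall the MP moments m_1 = E[X] = σ² and m_2 = E[X²] = σ⁴ (1 + c).
m_1 = E[X] = σ² = 1, so m_1² = 1.
m_2 = E[X²] = σ⁴ (1 + c) = 1 · (1 + 0.071429) = 1 · 1.071429 = 1.071429.
(Note m_2 − m_1² simplifies to c · σ⁴ = 0.071429 · 1.)

Var(X) = m_2 − m_1² = 1.071429 − 1 = 0.071429.


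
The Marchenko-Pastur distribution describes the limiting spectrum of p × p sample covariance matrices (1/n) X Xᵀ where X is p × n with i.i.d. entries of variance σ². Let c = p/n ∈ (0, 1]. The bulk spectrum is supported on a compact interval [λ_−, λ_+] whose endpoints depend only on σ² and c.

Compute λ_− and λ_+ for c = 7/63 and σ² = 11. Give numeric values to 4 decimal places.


c = 7/63 = 0.111111; √c = 0.333333.
λ_− = σ² (1 − √c)² = 11 · (1 − 0.333333)² = 11 · (0.666667)² = 4.888889.
λ_+ = σ² (1 + √c)² = 11 · (1 + 0.333333)² = 11 · (1.333333)² = 19.555556.

Rounded to 4 decimal places: λ_− ≈ 4.8889, λ_+ ≈ 19.5556.


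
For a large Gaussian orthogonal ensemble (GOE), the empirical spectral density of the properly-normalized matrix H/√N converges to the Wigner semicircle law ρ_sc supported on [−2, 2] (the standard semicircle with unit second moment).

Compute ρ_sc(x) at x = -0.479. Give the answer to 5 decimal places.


ρ_sc(x) = (1/(2π)) √(4 − x²). With x = -0.479:
  4 − x² = 4 − (-0.479)² = 4 − 0.229441 = 3.770559.
  √(4 − x²) = 1.941793.
  1/(2π) = 0.159155.
  ρ_sc(-0.479) = 0.159155 · 1.941793 = 0.309046.

Rounded to 5 decimal places: ρ_sc(-0.479) ≈ 0.30905.


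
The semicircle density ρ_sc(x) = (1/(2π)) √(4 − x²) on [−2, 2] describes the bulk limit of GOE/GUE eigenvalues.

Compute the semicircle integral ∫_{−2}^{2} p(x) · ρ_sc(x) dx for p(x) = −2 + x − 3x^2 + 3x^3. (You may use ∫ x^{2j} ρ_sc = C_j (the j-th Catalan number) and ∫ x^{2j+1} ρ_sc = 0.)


Write p(x) = Σ a_i x^i, split into monomials and integrate each against ρ_sc separately.
Using ∫ x^{2j} ρ_sc = C_j = (1/(j+1)) C(2j, j) (Catalan numbers) and ∫ x^{2j+1} ρ_sc = 0 (odd monomials vanish by symmetry):
  i = 0 (even): a_0 · C_{0} = -2 · 1 = -2
  i = 1 (odd): ∫ x^1 ρ_sc = 0 (vanishes)
  i = 2 (even): a_2 · C_{1} = -3 · 1 = -3
  i = 3 (odd): ∫ x^3 ρ_sc = 0 (vanishes)

Summing the contributions: ∫_{−2}^{2} p(x) ρ_sc(x) dx = (-2) + (-3) = -5.


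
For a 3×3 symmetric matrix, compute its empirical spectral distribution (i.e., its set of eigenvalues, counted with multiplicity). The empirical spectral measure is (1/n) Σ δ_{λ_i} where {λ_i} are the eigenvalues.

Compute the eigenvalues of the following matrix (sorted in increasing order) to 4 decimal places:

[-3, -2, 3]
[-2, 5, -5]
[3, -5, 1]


Since M is real symmetric, all three eigenvalues are real; they are the roots of det(λI − M) = λ³ − (tr M) λ² + s λ − det M, where s is the sum of the principal 2×2 minors.
tr M = -3 + 5 + 1 = 3.
s = ((-3)·5 − (-2)²) + ((-3)·1 − 3²) + (5·1 − (-5)²) = -19 + (-12) + (-20) = -51.
det M (expand along row 1) = (-3)·(-20) − (-2)·13 + 3·(-5) = 71.
Characteristic polynomial: λ³ − 3λ² − 51λ − 71 = 0.
Substitute λ = y + (tr M)/3 = y + 1.000000 to remove the quadratic term: y³ + p·y + q = 0 with p = s − (tr M)²/3 = -54.000000 and q = −2(tr M)³/27 + (tr M)·s/3 − det M = -124.000000.
Three real roots ⇒ use the trigonometric (Viète) form: r = 2√(−p/3) = 8.485281, φ = arccos(3q/(p·r)) = arccos(0.811863) = 0.623460 rad.
y_k = r·cos(φ/3 − 2πk/3) for k = 0, 1, 2 gives y = 8.302704, -2.635163, -5.667541.
λ_k = y_k + 1.000000 gives λ = 9.3027, -1.6352, -4.6675 (check: the sum is 3.0000 = tr M).

Eigenvalues sorted in increasing order: [-4.6675, -1.6352, 9.3027].


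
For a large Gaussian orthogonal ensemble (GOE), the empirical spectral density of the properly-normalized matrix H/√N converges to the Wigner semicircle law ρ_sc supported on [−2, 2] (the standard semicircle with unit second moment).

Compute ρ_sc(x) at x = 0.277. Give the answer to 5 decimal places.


ρ_sc(x) = (1/(2π)) √(4 − x²). With x = 0.277:
  4 − x² = 4 − (0.277)² = 4 − 0.076729 = 3.923271.
  √(4 − x²) = 1.980725.
  1/(2π) = 0.159155.
  ρ_sc(0.277) = 0.159155 · 1.980725 = 0.315242.

Rounded to 5 decimal places: ρ_sc(0.277) ≈ 0.31524.


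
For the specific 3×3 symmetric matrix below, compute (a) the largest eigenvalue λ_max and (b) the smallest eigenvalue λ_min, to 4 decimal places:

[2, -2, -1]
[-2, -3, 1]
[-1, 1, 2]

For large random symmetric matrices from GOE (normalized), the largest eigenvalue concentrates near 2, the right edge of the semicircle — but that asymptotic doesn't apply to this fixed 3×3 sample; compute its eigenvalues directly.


Since M is real symmetric, all three eigenvalues are real; they are the roots of det(λI − M) = λ³ − (tr M) λ² + s λ − det M, where s is the sum of the principal 2×2 minors.
tr M = 2 + (-3) + 2 = 1.
s = (2·(-3) − (-2)²) + (2·2 − (-1)²) + ((-3)·2 − 1²) = -10 + 3 + (-7) = -14.
det M (expand along row 1) = 2·(-7) − (-2)·(-3) + (-1)·(-5) = -15.
Characteristic polynomial: λ³ − λ² − 14λ + 15 = 0.
Substitute λ = y + (tr M)/3 = y + 0.333333 to remove the quadratic term: y³ + p·y + q = 0 with p = s − (tr M)²/3 = -14.333333 and q = −2(tr M)³/27 + (tr M)·s/3 − det M = 10.259259.
Three real roots ⇒ use the trigonometric (Viète) form: r = 2√(−p/3) = 4.371626, φ = arccos(3q/(p·r)) = arccos(-0.491187) = 2.084249 rad.
y_k = r·cos(φ/3 − 2πk/3) for k = 0, 1, 2 gives y = 3.358344, 0.744560, -4.102904.
λ_k = y_k + 0.333333 gives λ = 3.6917, 1.0779, -3.7696 (check: the sum is 1.0000 = tr M).

Hence λ_max = 3.6917 and λ_min = -3.7696.


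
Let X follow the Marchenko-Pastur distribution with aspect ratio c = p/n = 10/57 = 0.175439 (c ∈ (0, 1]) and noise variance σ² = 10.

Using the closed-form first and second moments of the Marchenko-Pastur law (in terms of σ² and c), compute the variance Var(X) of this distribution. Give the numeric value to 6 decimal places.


Recall the MP moments m_1 = E[X] = σ² and m_2 = E[X²] = σ⁴ (1 + c).
m_1 = E[X] = σ² = 10, so m_1² = 100.
m_2 = E[X²] = σ⁴ (1 + c) = 100 · (1 + 0.175439) = 100 · 1.175439 = 117.543860.
(Note m_2 − m_1² simplifies to c · σ⁴ = 0.175439 · 100.)

Var(X) = m_2 − m_1² = 117.543860 − 100 = 17.543860.


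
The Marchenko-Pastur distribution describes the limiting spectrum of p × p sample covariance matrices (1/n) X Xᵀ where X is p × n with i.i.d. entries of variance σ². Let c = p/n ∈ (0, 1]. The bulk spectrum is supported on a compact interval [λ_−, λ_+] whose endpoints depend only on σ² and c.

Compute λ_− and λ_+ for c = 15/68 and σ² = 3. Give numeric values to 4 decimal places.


c = 15/68 = 0.220588; √c = 0.469668.
λ_− = σ² (1 − √c)² = 3 · (1 − 0.469668)² = 3 · (0.530332)² = 0.843755.
λ_+ = σ² (1 + √c)² = 3 · (1 + 0.469668)² = 3 · (1.469668)² = 6.479774.

Rounded to 4 decimal places: λ_− ≈ 0.8438, λ_+ ≈ 6.4798.


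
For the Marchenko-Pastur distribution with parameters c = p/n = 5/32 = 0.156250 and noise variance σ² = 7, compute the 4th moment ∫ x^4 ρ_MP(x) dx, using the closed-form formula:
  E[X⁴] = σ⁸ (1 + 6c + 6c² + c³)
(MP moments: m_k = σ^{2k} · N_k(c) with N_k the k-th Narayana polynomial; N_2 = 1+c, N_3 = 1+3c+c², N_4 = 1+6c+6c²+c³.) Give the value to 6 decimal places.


E[X⁴] = σ⁸ (1 + 6c + 6c² + c³) (fourth MP moment). With σ² = 7 (so σ⁸ = 2401) and c = 5/32 = 0.156250: E[X⁴] = 2401 · (1 + 6·0.156250 + 6·(0.156250)² + (0.156250)³) = 2401 · 2.087799.

So E[X^4] = 5012.805573.


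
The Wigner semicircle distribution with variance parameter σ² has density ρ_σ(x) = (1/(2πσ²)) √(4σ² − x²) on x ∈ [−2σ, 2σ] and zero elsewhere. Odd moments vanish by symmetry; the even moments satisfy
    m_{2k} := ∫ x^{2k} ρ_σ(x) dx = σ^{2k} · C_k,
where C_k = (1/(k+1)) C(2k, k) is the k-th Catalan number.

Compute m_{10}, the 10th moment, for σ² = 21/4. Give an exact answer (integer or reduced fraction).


By the scaled semicircle moment identity, m_{2k} = σ^{2k} · C_k with k = 5.
C_5 = (1/(k+1)) · C(2k, k) = (1/6) · C(10, 5) = (1/6) · 252 = 42.
σ^{2k} = (σ²)^k = (21/4)^5 = 4084101/1024.

Therefore m_{10} = σ^{10} · C_5 = (4084101/1024) · 42 = 85766121/512.


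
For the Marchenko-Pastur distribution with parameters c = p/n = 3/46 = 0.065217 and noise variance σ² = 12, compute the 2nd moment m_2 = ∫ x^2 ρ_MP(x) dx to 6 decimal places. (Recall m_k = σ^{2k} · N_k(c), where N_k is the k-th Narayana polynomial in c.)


E[X²] = σ⁴ (1 + c) (second MP moment). With σ² = 12 (so σ⁴ = 144) and c = 3/46 = 0.065217: E[X²] = 144 · (1 + 0.065217) = 144 · 1.065217.

So E[X^2] = 153.391304.


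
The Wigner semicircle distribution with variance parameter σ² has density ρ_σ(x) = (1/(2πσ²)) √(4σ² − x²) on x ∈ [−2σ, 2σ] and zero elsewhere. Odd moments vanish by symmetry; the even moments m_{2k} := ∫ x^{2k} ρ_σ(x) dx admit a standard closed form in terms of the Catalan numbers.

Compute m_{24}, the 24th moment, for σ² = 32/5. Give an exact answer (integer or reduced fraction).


By the scaled semicircle moment identity, m_{2k} = σ^{2k} · C_k with k = 12.
C_12 = (1/(k+1)) · C(2k, k) = (1/13) · C(24, 12) = (1/13) · 2704156 = 208012.
σ^{2k} = (σ²)^k = (32/5)^12 = 1152921504606846976/244140625.

Therefore m_{24} = σ^{24} · C_12 = (1152921504606846976/244140625) · 208012 = 239821508016279453171712/244140625.


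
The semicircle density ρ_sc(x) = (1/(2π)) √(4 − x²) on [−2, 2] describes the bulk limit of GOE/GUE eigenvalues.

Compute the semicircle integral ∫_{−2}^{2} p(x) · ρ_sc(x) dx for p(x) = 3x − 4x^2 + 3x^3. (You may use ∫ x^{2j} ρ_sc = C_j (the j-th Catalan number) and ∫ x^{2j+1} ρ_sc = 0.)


Write p(x) = Σ a_i x^i, split into monomials and integrate each against ρ_sc separately.
Using ∫ x^{2j} ρ_sc = C_j = (1/(j+1)) C(2j, j) (Catalan numbers) and ∫ x^{2j+1} ρ_sc = 0 (odd monomials vanish by symmetry):
  i = 1 (odd): ∫ x^1 ρ_sc = 0 (vanishes)
  i = 2 (even): a_2 · C_{1} = -4 · 1 = -4
  i = 3 (odd): ∫ x^3 ρ_sc = 0 (vanishes)

Summing the contributions: ∫_{−2}^{2} p(x) ρ_sc(x) dx = -4.


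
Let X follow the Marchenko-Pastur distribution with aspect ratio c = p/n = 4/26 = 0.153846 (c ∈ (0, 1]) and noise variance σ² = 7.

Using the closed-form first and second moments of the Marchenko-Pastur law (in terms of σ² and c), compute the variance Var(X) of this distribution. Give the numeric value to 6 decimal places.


Recall the MP moments m_1 = E[X] = σ² and m_2 = E[X²] = σ⁴ (1 + c).
m_1 = E[X] = σ² = 7, so m_1² = 49.
m_2 = E[X²] = σ⁴ (1 + c) = 49 · (1 + 0.153846) = 49 · 1.153846 = 56.538462.
(Note m_2 − m_1² simplifies to c · σ⁴ = 0.153846 · 49.)

Var(X) = m_2 − m_1² = 56.538462 − 49 = 7.538462.


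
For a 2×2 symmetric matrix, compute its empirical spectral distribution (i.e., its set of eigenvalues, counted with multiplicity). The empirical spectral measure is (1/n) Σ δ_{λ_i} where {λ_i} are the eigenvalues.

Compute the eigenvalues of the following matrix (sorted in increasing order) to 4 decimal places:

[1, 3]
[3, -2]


Since M is real symmetric, both eigenvalues are real; they are the roots of det(λI − M) = λ² − (tr M) λ + det M.
tr M = 1 + (-2) = -1.
det M = 1·(-2) − 3² = -2 − 9 = -11.
Characteristic polynomial: λ² + λ − 11 = 0.
Discriminant Δ = (tr M)² − 4·det M = 1 − (-44) = 45; √Δ = 6.708204.
λ = (tr M ± √Δ)/2 = (-1 ± 6.708204)/2, giving (tr M − √Δ)/2 = -3.8541 and (tr M + √Δ)/2 = 2.8541.

Eigenvalues sorted in increasing order: [-3.8541, 2.8541].


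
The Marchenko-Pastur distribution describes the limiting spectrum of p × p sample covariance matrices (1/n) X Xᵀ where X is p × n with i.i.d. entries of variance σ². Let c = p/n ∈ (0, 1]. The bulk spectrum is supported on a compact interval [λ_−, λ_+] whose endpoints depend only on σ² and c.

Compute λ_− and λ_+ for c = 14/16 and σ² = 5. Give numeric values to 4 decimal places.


c = 14/16 = 0.875000; √c = 0.935414.
λ_− = σ² (1 − √c)² = 5 · (1 − 0.935414)² = 5 · (0.064586)² = 0.020857.
λ_+ = σ² (1 + √c)² = 5 · (1 + 0.935414)² = 5 · (1.935414)² = 18.729143.

Rounded to 4 decimal places: λ_− ≈ 0.0209, λ_+ ≈ 18.7291.


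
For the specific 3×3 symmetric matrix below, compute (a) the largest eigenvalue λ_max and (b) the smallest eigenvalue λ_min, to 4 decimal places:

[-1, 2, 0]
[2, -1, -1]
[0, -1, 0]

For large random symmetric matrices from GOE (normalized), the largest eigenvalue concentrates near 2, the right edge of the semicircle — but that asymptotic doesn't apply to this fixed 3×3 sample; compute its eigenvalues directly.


Since M is real symmetric, all three eigenvalues are real; they are the roots of det(λI − M) = λ³ − (tr M) λ² + s λ − det M, where s is the sum of the principal 2×2 minors.
tr M = -1 + (-1) + 0 = -2.
s = ((-1)·(-1) − 2²) + ((-1)·0 − 0²) + ((-1)·0 − (-1)²) = -3 + 0 + (-1) = -4.
det M (expand along row 1) = (-1)·(-1) − 2·0 + 0·(-2) = 1.
Characteristic polynomial: λ³ + 2λ² − 4λ − 1 = 0.
Substitute λ = y + (tr M)/3 = y − 0.666667 to remove the quadratic term: y³ + p·y + q = 0 with p = s − (tr M)²/3 = -5.333333 and q = −2(tr M)³/27 + (tr M)·s/3 − det M = 2.259259.
Three real roots ⇒ use the trigonometric (Viète) form: r = 2√(−p/3) = 2.666667, φ = arccos(3q/(p·r)) = arccos(-0.476562) = 2.067537 rad.
y_k = r·cos(φ/3 − 2πk/3) for k = 0, 1, 2 gives y = 2.058049, 0.439532, -2.497581.
λ_k = y_k − 0.666667 gives λ = 1.3914, -0.2271, -3.1642 (check: the sum is -2.0000 = tr M).

Hence λ_max = 1.3914 and λ_min = -3.1642.


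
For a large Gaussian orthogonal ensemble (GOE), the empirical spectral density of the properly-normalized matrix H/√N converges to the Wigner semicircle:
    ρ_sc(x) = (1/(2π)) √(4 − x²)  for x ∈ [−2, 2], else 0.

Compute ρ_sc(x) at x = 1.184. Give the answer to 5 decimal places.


ρ_sc(x) = (1/(2π)) √(4 − x²). With x = 1.184:
  4 − x² = 4 − (1.184)² = 4 − 1.401856 = 2.598144.
  √(4 − x²) = 1.611876.
  1/(2π) = 0.159155.
  ρ_sc(1.184) = 0.159155 · 1.611876 = 0.256538.

Rounded to 5 decimal places: ρ_sc(1.184) ≈ 0.25654.


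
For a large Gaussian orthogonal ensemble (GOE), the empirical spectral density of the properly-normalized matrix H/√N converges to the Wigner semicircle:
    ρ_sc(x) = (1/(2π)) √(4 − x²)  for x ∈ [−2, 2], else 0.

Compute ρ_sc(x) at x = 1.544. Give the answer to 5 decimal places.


ρ_sc(x) = (1/(2π)) √(4 − x²). With x = 1.544:
  4 − x² = 4 − (1.544)² = 4 − 2.383936 = 1.616064.
  √(4 − x²) = 1.271245.
  1/(2π) = 0.159155.
  ρ_sc(1.544) = 0.159155 · 1.271245 = 0.202325.

Rounded to 5 decimal places: ρ_sc(1.544) ≈ 0.20232.


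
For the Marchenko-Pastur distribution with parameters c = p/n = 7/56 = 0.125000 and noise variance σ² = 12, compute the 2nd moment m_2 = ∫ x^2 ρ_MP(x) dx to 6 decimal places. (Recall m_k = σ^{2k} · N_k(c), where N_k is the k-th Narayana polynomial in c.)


E[X²] = σ⁴ (1 + c) (second MP moment). With σ² = 12 (so σ⁴ = 144) and c = 7/56 = 0.125000: E[X²] = 144 · (1 + 0.125000) = 144 · 1.125000.

So E[X^2] = 162.000000.


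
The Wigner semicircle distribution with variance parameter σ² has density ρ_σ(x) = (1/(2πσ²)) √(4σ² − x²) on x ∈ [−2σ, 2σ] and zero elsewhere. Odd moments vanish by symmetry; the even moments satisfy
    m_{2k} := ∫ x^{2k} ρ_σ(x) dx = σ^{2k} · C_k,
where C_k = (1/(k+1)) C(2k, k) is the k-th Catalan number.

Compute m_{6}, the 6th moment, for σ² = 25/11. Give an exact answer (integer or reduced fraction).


By the scaled semicircle moment identity, m_{2k} = σ^{2k} · C_k with k = 3.
C_3 = (1/(k+1)) · C(2k, k) = (1/4) · C(6, 3) = (1/4) · 20 = 5.
σ^{2k} = (σ²)^k = (25/11)^3 = 15625/1331.

Therefore m_{6} = σ^{6} · C_3 = (15625/1331) · 5 = 78125/1331.


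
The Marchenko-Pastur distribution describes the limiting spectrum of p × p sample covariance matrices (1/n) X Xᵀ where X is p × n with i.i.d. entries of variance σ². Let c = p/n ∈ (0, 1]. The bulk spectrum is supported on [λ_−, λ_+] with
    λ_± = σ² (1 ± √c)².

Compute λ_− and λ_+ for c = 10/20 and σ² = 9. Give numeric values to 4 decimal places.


c = 10/20 = 0.500000; √c = 0.707107.
λ_− = σ² (1 − √c)² = 9 · (1 − 0.707107)² = 9 · (0.292893)² = 0.772078.
λ_+ = σ² (1 + √c)² = 9 · (1 + 0.707107)² = 9 · (1.707107)² = 26.227922.

Rounded to 4 decimal places: λ_− ≈ 0.7721, λ_+ ≈ 26.2279.


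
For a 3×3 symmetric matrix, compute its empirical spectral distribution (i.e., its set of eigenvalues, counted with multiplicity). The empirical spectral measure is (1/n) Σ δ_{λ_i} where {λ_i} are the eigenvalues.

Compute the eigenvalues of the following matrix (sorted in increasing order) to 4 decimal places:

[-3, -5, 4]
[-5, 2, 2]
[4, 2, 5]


Since M is real symmetric, all three eigenvalues are real; they are the roots of det(λI − M) = λ³ − (tr M) λ² + s λ − det M, where s is the sum of the principal 2×2 minors.
tr M = -3 + 2 + 5 = 4.
s = ((-3)·2 − (-5)²) + ((-3)·5 − 4²) + (2·5 − 2²) = -31 + (-31) + 6 = -56.
det M (expand along row 1) = (-3)·6 − (-5)·(-33) + 4·(-18) = -255.
Characteristic polynomial: λ³ − 4λ² − 56λ + 255 = 0.
Substitute λ = y + (tr M)/3 = y + 1.333333 to remove the quadratic term: y³ + p·y + q = 0 with p = s − (tr M)²/3 = -61.333333 and q = −2(tr M)³/27 + (tr M)·s/3 − det M = 175.592593.
Three real roots ⇒ use the trigonometric (Viète) form: r = 2√(−p/3) = 9.043107, φ = arccos(3q/(p·r)) = arccos(-0.949759) = 2.823260 rad.
y_k = r·cos(φ/3 − 2πk/3) for k = 0, 1, 2 gives y = 5.325577, 3.666667, -8.992244.
λ_k = y_k + 1.333333 gives λ = 6.6589, 5.0000, -7.6589 (check: the sum is 4.0000 = tr M).

Eigenvalues sorted in increasing order: [-7.6589, 5.0000, 6.6589].


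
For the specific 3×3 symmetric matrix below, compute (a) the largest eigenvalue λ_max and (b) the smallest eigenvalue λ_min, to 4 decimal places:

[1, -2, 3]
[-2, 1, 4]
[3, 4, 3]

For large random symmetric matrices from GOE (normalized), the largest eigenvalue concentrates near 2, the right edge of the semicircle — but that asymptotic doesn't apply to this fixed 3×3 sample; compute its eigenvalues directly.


Since M is real symmetric, all three eigenvalues are real; they are the roots of det(λI − M) = λ³ − (tr M) λ² + s λ − det M, where s is the sum of the principal 2×2 minors.
tr M = 1 + 1 + 3 = 5.
s = (1·1 − (-2)²) + (1·3 − 3²) + (1·3 − 4²) = -3 + (-6) + (-13) = -22.
det M (expand along row 1) = 1·(-13) − (-2)·(-18) + 3·(-11) = -82.
Characteristic polynomial: λ³ − 5λ² − 22λ + 82 = 0.
Substitute λ = y + (tr M)/3 = y + 1.666667 to remove the quadratic term: y³ + p·y + q = 0 with p = s − (tr M)²/3 = -30.333333 and q = −2(tr M)³/27 + (tr M)·s/3 − det M = 36.074074.
Three real roots ⇒ use the trigonometric (Viète) form: r = 2√(−p/3) = 6.359595, φ = arccos(3q/(p·r)) = arccos(-0.561005) = 2.166396 rad.
y_k = r·cos(φ/3 − 2πk/3) for k = 0, 1, 2 gives y = 4.772229, 1.254313, -6.026541.
λ_k = y_k + 1.666667 gives λ = 6.4389, 2.9210, -4.3599 (check: the sum is 5.0000 = tr M).

Hence λ_max = 6.4389 and λ_min = -4.3599.


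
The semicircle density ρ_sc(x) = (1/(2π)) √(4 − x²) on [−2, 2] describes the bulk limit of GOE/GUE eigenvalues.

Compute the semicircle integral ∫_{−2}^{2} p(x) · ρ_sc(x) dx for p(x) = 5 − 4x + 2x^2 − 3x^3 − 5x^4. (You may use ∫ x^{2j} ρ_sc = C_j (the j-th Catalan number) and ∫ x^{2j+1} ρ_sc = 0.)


Write p(x) = Σ a_i x^i, split into monomials and integrate each against ρ_sc separately.
Using ∫ x^{2j} ρ_sc = C_j = (1/(j+1)) C(2j, j) (Catalan numbers) and ∫ x^{2j+1} ρ_sc = 0 (odd monomials vanish by symmetry):
  i = 0 (even): a_0 · C_{0} = 5 · 1 = 5
  i = 1 (odd): ∫ x^1 ρ_sc = 0 (vanishes)
  i = 2 (even): a_2 · C_{1} = 2 · 1 = 2
  i = 3 (odd): ∫ x^3 ρ_sc = 0 (vanishes)
  i = 4 (even): a_4 · C_{2} = -5 · 2 = -10

Summing the contributions: ∫_{−2}^{2} p(x) ρ_sc(x) dx = 5 + 2 + (-10) = -3.


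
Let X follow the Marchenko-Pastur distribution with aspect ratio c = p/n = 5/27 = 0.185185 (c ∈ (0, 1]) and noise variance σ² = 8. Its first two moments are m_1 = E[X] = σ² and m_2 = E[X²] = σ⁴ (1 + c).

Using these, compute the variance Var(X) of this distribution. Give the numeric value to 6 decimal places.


m_1 = E[X] = σ² = 8, so m_1² = 64.
m_2 = E[X²] = σ⁴ (1 + c) = 64 · (1 + 0.185185) = 64 · 1.185185 = 75.851852.
(Note m_2 − m_1² simplifies to c · σ⁴ = 0.185185 · 64.)

Var(X) = m_2 − m_1² = 75.851852 − 64 = 11.851852.
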